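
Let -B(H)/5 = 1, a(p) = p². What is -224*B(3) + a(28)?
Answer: 1904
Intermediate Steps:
B(H) = -5 (B(H) = -5*1 = -5)
-224*B(3) + a(28) = -224*(-5) + 28² = 1120 + 784 = 1904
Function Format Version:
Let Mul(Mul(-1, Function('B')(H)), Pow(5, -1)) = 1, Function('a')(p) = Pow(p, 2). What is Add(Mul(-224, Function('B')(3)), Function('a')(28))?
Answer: 1904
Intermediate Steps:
Function('B')(H) = -5 (Function('B')(H) = Mul(-5, 1) = -5)
Add(Mul(-224, Function('B')(3)), Function('a')(28)) = Add(Mul(-224, -5), Pow(28, 2)) = Add(1120, 784) = 1904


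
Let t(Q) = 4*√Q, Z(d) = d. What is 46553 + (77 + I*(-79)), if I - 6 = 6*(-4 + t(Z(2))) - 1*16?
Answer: 49316 - 1896*√2 ≈ 46635.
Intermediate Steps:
I = -34 + 24*√2 (I = 6 + (6*(-4 + 4*√2) - 1*16) = 6 + ((-24 + 24*√2) - 16) = 6 + (-40 + 24*√2) = -34 + 24*√2 ≈ -0.058874)
46553 + (77 + I*(-79)) = 46553 + (77 + (-34 + 24*√2)*(-79)) = 46553 + (77 + (2686 - 1896*√2)) = 46553 + (2763 - 1896*√2) = 49316 - 1896*√2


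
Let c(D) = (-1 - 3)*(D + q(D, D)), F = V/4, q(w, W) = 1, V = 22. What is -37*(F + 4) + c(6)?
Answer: -759/2 ≈ -379.50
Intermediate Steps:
F = 11/2 (F = 22/4 = 22*(¼) = 11/2 ≈ 5.5000)
c(D) = -4 - 4*D (c(D) = (-1 - 3)*(D + 1) = -4*(1 + D) = -4 - 4*D)
-37*(F + 4) + c(6) = -37*(11/2 + 4) + (-4 - 4*6) = -37*19/2 + (-4 - 24) = -703/2 - 28 = -759/2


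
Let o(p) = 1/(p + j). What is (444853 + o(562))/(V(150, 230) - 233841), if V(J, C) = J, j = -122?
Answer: -65245107/34274680 ≈ -1.9036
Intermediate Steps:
o(p) = 1/(-122 + p) (o(p) = 1/(p - 122) = 1/(-122 + p))
(444853 + o(562))/(V(150, 230) - 233841) = (444853 + 1/(-122 + 562))/(150 - 233841) = (444853 + 1/440)/(-233691) = (444853 + 1/440)*(-1/233691) = (195735321/440)*(-1/233691) = -65245107/34274680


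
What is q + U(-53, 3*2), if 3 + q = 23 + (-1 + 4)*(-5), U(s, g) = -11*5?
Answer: -50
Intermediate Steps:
U(s, g) = -55
q = 5 (q = -3 + (23 + (-1 + 4)*(-5)) = -3 + (23 + 3*(-5)) = -3 + (23 - 15) = -3 + 8 = 5)
q + U(-53, 3*2) = 5 - 55 = -50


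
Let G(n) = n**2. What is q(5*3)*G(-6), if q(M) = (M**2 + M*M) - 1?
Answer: 16164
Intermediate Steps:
q(M) = -1 + 2*M**2 (q(M) = (M**2 + M**2) - 1 = 2*M**2 - 1 = -1 + 2*M**2)
q(5*3)*G(-6) = (-1 + 2*(5*3)**2)*(-6)**2 = (-1 + 2*15**2)*36 = (-1 + 2*225)*36 = (-1 + 450)*36 = 449*36 = 16164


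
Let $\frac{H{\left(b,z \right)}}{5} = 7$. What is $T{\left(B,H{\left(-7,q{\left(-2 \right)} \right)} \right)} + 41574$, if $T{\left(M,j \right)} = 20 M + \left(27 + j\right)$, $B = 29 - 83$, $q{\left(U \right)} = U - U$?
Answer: $40556$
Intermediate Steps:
$q{\left(U \right)} = 0$
$H{\left(b,z \right)} = 35$ ($H{\left(b,z \right)} = 5 \cdot 7 = 35$)
$B = -54$ ($B = 29 - 83 = -54$)
$T{\left(M,j \right)} = 27 + j + 20 M$
$T{\left(B,H{\left(-7,q{\left(-2 \right)} \right)} \right)} + 41574 = \left(27 + 35 + 20 \left(-54\right)\right) + 41574 = \left(27 + 35 - 1080\right) + 41574 = -1018 + 41574 = 40556$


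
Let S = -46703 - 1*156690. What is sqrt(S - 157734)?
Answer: I*sqrt(361127) ≈ 600.94*I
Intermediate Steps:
S = -203393 (S = -46703 - 156690 = -203393)
sqrt(S - 157734) = sqrt(-203393 - 157734) = sqrt(-361127) = I*sqrt(361127)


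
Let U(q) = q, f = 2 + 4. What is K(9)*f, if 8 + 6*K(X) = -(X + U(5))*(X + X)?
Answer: -260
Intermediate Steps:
f = 6
K(X) = -4/3 - X*(5 + X)/3 (K(X) = -4/3 + (-(X + 5)*(X + X))/6 = -4/3 + (-(5 + X)*2*X)/6 = -4/3 + (-2*X*(5 + X))/6 = -4/3 - X*(5 + X)/3)
K(9)*f = (-4/3 - 5/3*9 - ⅓*9²)*6 = (-4/3 - 15 - ⅓*81)*6 = (-4/3 - 15 - 27)*6 = -130/3*6 = -260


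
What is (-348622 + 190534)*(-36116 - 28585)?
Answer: 10228451688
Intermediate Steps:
(-348622 + 190534)*(-36116 - 28585) = -158088*(-64701) = 10228451688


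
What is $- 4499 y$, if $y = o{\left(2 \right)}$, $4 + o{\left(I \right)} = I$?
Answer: $8998$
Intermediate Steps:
$o{\left(I \right)} = -4 + I$
$y = -2$ ($y = -4 + 2 = -2$)
$- 4499 y = \left(-4499\right) \left(-2\right) = 8998$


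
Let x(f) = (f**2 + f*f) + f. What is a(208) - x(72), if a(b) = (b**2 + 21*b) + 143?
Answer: 37335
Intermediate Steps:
x(f) = f + 2*f**2 (x(f) = (f**2 + f**2) + f = 2*f**2 + f = f + 2*f**2)
a(b) = 143 + b**2 + 21*b
a(208) - x(72) = (143 + 208**2 + 21*208) - 72*(1 + 2*72) = (143 + 43264 + 4368) - 72*(1 + 144) = 47775 - 72*145 = 47775 - 1*10440 = 47775 - 10440 = 37335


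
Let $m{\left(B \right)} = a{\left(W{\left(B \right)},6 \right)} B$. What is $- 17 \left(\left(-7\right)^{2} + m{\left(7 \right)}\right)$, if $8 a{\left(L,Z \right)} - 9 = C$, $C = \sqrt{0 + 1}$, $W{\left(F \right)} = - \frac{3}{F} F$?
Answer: $- \frac{3927}{4} \approx -981.75$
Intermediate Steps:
$W{\left(F \right)} = -3$
$C = 1$ ($C = \sqrt{1} = 1$)
$a{\left(L,Z \right)} = \frac{5}{4}$ ($a{\left(L,Z \right)} = \frac{9}{8} + \frac{1}{8} \cdot 1 = \frac{9}{8} + \frac{1}{8} = \frac{5}{4}$)
$m{\left(B \right)} = \frac{5 B}{4}$
$- 17 \left(\left(-7\right)^{2} + m{\left(7 \right)}\right) = - 17 \left(\left(-7\right)^{2} + \frac{5}{4} \cdot 7\right) = - 17 \left(49 + \frac{35}{4}\right) = \left(-17\right) \frac{231}{4} = - \frac{3927}{4}$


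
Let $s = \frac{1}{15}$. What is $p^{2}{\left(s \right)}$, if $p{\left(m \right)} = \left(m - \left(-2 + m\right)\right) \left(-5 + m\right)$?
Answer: $\frac{21904}{225} \approx 97.351$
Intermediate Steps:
$s = \frac{1}{15} \approx 0.066667$
$p{\left(m \right)} = -10 + 2 m$ ($p{\left(m \right)} = 2 \left(-5 + m\right) = -10 + 2 m$)
$p^{2}{\left(s \right)} = \left(-10 + 2 \cdot \frac{1}{15}\right)^{2} = \left(-10 + \frac{2}{15}\right)^{2} = \left(- \frac{148}{15}\right)^{2} = \frac{21904}{225}$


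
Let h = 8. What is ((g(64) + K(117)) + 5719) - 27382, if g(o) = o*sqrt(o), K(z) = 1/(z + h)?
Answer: -2643874/125 ≈ -21151.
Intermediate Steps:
K(z) = 1/(8 + z) (K(z) = 1/(z + 8) = 1/(8 + z))
g(o) = o**(3/2)
((g(64) + K(117)) + 5719) - 27382 = ((64**(3/2) + 1/(8 + 117)) + 5719) - 27382 = ((512 + 1/125) + 5719) - 27382 = (64001/125 + 5719) - 27382 = 778876/125 - 27382 = -2643874/125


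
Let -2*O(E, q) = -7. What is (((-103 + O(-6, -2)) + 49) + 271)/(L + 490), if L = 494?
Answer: 147/656 ≈ 0.22409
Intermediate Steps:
O(E, q) = 7/2 (O(E, q) = -1/2*(-7) = 7/2)
(((-103 + O(-6, -2)) + 49) + 271)/(L + 490) = (((-103 + 7/2) + 49) + 271)/(494 + 490) = ((-199/2 + 49) + 271)/984 = (-101/2 + 271)*(1/984) = (441/2)*(1/984) = 147/656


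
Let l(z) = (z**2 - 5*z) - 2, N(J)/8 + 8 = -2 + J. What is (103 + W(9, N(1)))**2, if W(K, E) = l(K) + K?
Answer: 21316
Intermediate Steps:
N(J) = -80 + 8*J (N(J) = -64 + 8*(-2 + J) = -64 + (-16 + 8*J) = -80 + 8*J)
l(z) = -2 + z**2 - 5*z
W(K, E) = -2 + K**2 - 4*K (W(K, E) = (-2 + K**2 - 5*K) + K = -2 + K**2 - 4*K)
(103 + W(9, N(1)))**2 = (103 + (-2 + 9**2 - 4*9))**2 = (103 + (-2 + 81 - 36))**2 = (103 + 43)**2 = 146**2 = 21316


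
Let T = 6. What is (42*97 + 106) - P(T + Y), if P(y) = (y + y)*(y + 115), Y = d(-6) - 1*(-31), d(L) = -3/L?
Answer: -14515/2 ≈ -7257.5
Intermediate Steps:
Y = 63/2 (Y = -3/(-6) - 1*(-31) = -3*(-1/6) + 31 = 1/2 + 31 = 63/2 ≈ 31.500)
P(y) = 2*y*(115 + y) (P(y) = (2*y)*(115 + y) = 2*y*(115 + y))
(42*97 + 106) - P(T + Y) = (42*97 + 106) - 2*(6 + 63/2)*(115 + (6 + 63/2)) = (4074 + 106) - 2*75*(115 + 75/2)/2 = 4180 - 2*75*305/(2*2) = 4180 - 1*22875/2 = 4180 - 22875/2 = -14515/2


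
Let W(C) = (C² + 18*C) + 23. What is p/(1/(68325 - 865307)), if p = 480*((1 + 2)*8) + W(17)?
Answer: -9673767516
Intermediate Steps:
W(C) = 23 + C² + 18*C
p = 12138 (p = 480*((1 + 2)*8) + (23 + 17² + 18*17) = 480*(3*8) + (23 + 289 + 306) = 480*24 + 618 = 11520 + 618 = 12138)
p/(1/(68325 - 865307)) = 12138/(1/(68325 - 865307)) = 12138/(1/(-796982)) = 12138/(-1/796982) = 12138*(-796982) = -9673767516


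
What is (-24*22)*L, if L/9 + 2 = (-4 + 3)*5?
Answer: 33264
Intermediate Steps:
L = -63 (L = -18 + 9*((-4 + 3)*5) = -18 + 9*(-1*5) = -18 + 9*(-5) = -18 - 45 = -63)
(-24*22)*L = -24*22*(-63) = -528*(-63) = 33264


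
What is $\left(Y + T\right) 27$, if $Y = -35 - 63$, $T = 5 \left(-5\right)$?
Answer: $-3321$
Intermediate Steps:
$T = -25$
$Y = -98$
$\left(Y + T\right) 27 = \left(-98 - 25\right) 27 = \left(-123\right) 27 = -3321$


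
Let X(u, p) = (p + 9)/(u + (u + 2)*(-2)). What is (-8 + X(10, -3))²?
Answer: 3481/49 ≈ 71.041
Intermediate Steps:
X(u, p) = (9 + p)/(-4 - u) (X(u, p) = (9 + p)/(u + (2 + u)*(-2)) = (9 + p)/(u + (-4 - 2*u)) = (9 + p)/(-4 - u))
(-8 + X(10, -3))² = (-8 + (-9 - 1*(-3))/(4 + 10))² = (-8 + (-9 + 3)/14)² = (-8 + (1/14)*(-6))² = (-8 - 3/7)² = (-59/7)² = 3481/49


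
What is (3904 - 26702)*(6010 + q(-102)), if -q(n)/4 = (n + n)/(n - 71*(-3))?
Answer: -5075792316/37 ≈ -1.3718e+8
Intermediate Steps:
q(n) = -8*n/(213 + n) (q(n) = -4*(n + n)/(n - 71*(-3)) = -4*2*n/(n + 213) = -4*2*n/(213 + n) = -8*n/(213 + n))
(3904 - 26702)*(6010 + q(-102)) = (3904 - 26702)*(6010 - 8*(-102)/(213 - 102)) = -22798*(6010 - 8*(-102)/111) = -22798*(6010 - 8*(-102)*1/111) = -22798*(6010 + 272/37) = -22798*222642/37 = -5075792316/37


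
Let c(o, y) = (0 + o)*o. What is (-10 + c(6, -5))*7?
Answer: 182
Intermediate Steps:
c(o, y) = o² (c(o, y) = o*o = o²)
(-10 + c(6, -5))*7 = (-10 + 6²)*7 = (-10 + 36)*7 = 26*7 = 182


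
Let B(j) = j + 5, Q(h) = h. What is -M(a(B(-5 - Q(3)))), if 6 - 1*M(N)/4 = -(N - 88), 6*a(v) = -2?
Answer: 988/3 ≈ 329.33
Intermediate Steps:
B(j) = 5 + j
a(v) = -1/3 (a(v) = (1/6)*(-2) = -1/3)
M(N) = -328 + 4*N (M(N) = 24 - (-4)*(N - 88) = 24 - (-4)*(-88 + N) = 24 - 4*(88 - N) = 24 + (-352 + 4*N) = -328 + 4*N)
-M(a(B(-5 - Q(3)))) = -(-328 + 4*(-1/3)) = -(-328 - 4/3) = -1*(-988/3) = 988/3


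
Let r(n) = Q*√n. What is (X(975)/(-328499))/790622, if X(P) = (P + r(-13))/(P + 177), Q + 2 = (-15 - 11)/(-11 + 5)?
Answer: -325/99731917969152 - I*√13/128226751674624 ≈ -3.2587e-12 - 2.8119e-14*I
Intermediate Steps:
Q = 7/3 (Q = -2 + (-15 - 11)/(-11 + 5) = -2 - 26/(-6) = -2 - 26*(-⅙) = -2 + 13/3 = 7/3 ≈ 2.3333)
r(n) = 7*√n/3
X(P) = (P + 7*I*√13/3)/(177 + P) (X(P) = (P + 7*√(-13)/3)/(P + 177) = (P + 7*(I*√13)/3)/(177 + P) = (P + 7*I*√13/3)/(177 + P))
(X(975)/(-328499))/790622 = (((975 + 7*I*√13/3)/(177 + 975))/(-328499))/790622 = (((975 + 7*I*√13/3)/1152)*(-1/328499))*(1/790622) = ((325/384 + 7*I*√13/3456)*(-1/328499))*(1/790622) = (-325/126143616 - 7*I*√13/1135292544)*(1/790622) = -325/99731917969152 - I*√13/128226751674624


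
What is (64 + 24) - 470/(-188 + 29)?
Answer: 14462/159 ≈ 90.956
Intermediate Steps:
(64 + 24) - 470/(-188 + 29) = 88 - 470/(-159) = 88 - 1/159*(-470) = 88 + 470/159 = 14462/159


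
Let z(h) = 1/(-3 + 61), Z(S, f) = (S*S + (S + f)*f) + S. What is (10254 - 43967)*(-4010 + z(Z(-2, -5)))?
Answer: 7840935827/58 ≈ 1.3519e+8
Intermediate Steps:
Z(S, f) = S + S² + f*(S + f) (Z(S, f) = (S² + f*(S + f)) + S = S + S² + f*(S + f))
z(h) = 1/58
(10254 - 43967)*(-4010 + z(Z(-2, -5))) = (10254 - 43967)*(-4010 + 1/58) = -33713*(-232579/58) = 7840935827/58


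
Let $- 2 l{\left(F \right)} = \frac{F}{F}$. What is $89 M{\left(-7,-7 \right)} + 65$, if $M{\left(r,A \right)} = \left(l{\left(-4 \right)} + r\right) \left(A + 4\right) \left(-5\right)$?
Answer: $- \frac{19895}{2} \approx -9947.5$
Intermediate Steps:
$l{\left(F \right)} = - \frac{1}{2}$ ($l{\left(F \right)} = - \frac{F \frac{1}{F}}{2} = \left(- \frac{1}{2}\right) 1 = - \frac{1}{2}$)
$M{\left(r,A \right)} = \left(-20 - 5 A\right) \left(- \frac{1}{2} + r\right)$ ($M{\left(r,A \right)} = \left(- \frac{1}{2} + r\right) \left(A + 4\right) \left(-5\right) = \left(- \frac{1}{2} + r\right) \left(4 + A\right) \left(-5\right) = \left(- \frac{1}{2} + r\right) \left(-20 - 5 A\right) = \left(-20 - 5 A\right) \left(- \frac{1}{2} + r\right)$)
$89 M{\left(-7,-7 \right)} + 65 = 89 \left(10 - -140 + \frac{5}{2} \left(-7\right) - \left(-35\right) \left(-7\right)\right) + 65 = 89 \left(10 + 140 - \frac{35}{2} - 245\right) + 65 = 89 \left(- \frac{225}{2}\right) + 65 = - \frac{20025}{2} + 65 = - \frac{19895}{2}$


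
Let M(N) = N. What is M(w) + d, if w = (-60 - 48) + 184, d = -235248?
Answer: -235172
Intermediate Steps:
w = 76 (w = -108 + 184 = 76)
M(w) + d = 76 - 235248 = -235172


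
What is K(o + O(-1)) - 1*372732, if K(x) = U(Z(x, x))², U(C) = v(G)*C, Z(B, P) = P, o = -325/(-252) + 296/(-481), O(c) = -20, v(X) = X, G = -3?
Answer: -440461208927/1192464 ≈ -3.6937e+5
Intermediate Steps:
o = 2209/3276 (o = -325*(-1/252) + 296*(-1/481) = 325/252 - 8/13 = 2209/3276 ≈ 0.67430)
U(C) = -3*C
K(x) = 9*x² (K(x) = (-3*x)² = 9*x²)
K(o + O(-1)) - 1*372732 = 9*(2209/3276 - 20)² - 1*372732 = 9*(-63311/3276)² - 372732 = 9*(4008282721/10732176) - 372732 = 4008282721/1192464 - 372732 = -440461208927/1192464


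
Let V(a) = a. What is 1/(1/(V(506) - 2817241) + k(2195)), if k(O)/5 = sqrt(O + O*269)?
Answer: 2816735/117552069127308656249 + 595049704516875*sqrt(2634)/117552069127308656249 ≈ 0.00025980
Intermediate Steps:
k(O) = 15*sqrt(30)*sqrt(O) (k(O) = 5*sqrt(O + O*269) = 5*sqrt(O + 269*O) = 5*sqrt(270*O) = 5*(3*sqrt(30)*sqrt(O)) = 15*sqrt(30)*sqrt(O))
1/(1/(V(506) - 2817241) + k(2195)) = 1/(1/(506 - 2817241) + 15*sqrt(30)*sqrt(2195)) = 1/(1/(-2816735) + 75*sqrt(2634)) = 1/(-1/2816735 + 75*sqrt(2634))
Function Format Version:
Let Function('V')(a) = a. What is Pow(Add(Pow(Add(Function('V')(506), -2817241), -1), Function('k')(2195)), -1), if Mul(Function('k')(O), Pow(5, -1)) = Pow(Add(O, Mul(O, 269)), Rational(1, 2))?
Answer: Add(Rational(2816735, 117552069127308656249), Mul(Rational(595049704516875, 117552069127308656249), Pow(2634, Rational(1, 2)))) ≈ 0.00025980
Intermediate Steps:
Function('k')(O) = Mul(15, Pow(30, Rational(1, 2)), Pow(O, Rational(1, 2))) (Function('k')(O) = Mul(5, Pow(Add(O, Mul(O, 269)), Rational(1, 2))) = Mul(5, Pow(Add(O, Mul(269, O)), Rational(1, 2))) = Mul(5, Pow(Mul(270, O), Rational(1, 2))) = Mul(5, Mul(3, Pow(30, Rational(1, 2)), Pow(O, Rational(1, 2)))) = Mul(15, Pow(30, Rational(1, 2)), Pow(O, Rational(1, 2))))
Pow(Add(Pow(Add(Function('V')(506), -2817241), -1), Function('k')(2195)), -1) = Pow(Add(Pow(Add(506, -2817241), -1), Mul(15, Pow(30, Rational(1, 2)), Pow(2195, Rational(1, 2)))), -1) = Pow(Add(Pow(-2816735, -1), Mul(75, Pow(2634, Rational(1, 2)))), -1) = Pow(Add(Rational(-1, 2816735), Mul(75, Pow(2634, Rational(1, 2)))), -1)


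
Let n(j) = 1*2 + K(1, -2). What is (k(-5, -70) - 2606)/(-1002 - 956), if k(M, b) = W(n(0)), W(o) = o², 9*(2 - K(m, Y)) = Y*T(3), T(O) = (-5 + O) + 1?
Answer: 104965/79299 ≈ 1.3237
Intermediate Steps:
T(O) = -4 + O
K(m, Y) = 2 + Y/9 (K(m, Y) = 2 - Y*(-4 + 3)/9 = 2 - Y*(-1)/9 = 2 - (-1)*Y/9 = 2 + Y/9)
n(j) = 34/9 (n(j) = 1*2 + (2 + (⅑)*(-2)) = 2 + (2 - 2/9) = 2 + 16/9 = 34/9)
k(M, b) = 1156/81 (k(M, b) = (34/9)² = 1156/81)
(k(-5, -70) - 2606)/(-1002 - 956) = (1156/81 - 2606)/(-1002 - 956) = -209930/81/(-1958) = -209930/81*(-1/1958) = 104965/79299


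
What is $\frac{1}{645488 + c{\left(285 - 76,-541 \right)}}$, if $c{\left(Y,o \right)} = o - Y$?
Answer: $\frac{1}{644738} \approx 1.551 \cdot 10^{-6}$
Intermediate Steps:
$\frac{1}{645488 + c{\left(285 - 76,-541 \right)}} = \frac{1}{645488 - \left(826 - 76\right)} = \frac{1}{645488 - 750} = \frac{1}{644738}$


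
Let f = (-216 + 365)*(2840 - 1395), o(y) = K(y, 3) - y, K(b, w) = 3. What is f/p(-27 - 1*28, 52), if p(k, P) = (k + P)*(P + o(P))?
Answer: -215305/9 ≈ -23923.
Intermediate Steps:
o(y) = 3 - y
p(k, P) = 3*P + 3*k (p(k, P) = (k + P)*(P + (3 - P)) = (P + k)*3 = 3*P + 3*k)
f = 215305 (f = 149*1445 = 215305)
f/p(-27 - 1*28, 52) = 215305/(3*52 + 3*(-27 - 1*28)) = 215305/(156 + 3*(-27 - 28)) = 215305/(156 + 3*(-55)) = 215305/(156 - 165) = 215305/(-9) = 215305*(-⅑) = -215305/9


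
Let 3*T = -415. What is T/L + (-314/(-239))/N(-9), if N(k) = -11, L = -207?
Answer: 896041/1632609 ≈ 0.54884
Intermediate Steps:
T = -415/3 (T = (⅓)*(-415) = -415/3 ≈ -138.33)
T/L + (-314/(-239))/N(-9) = -415/3/(-207) - 314/(-239)/(-11) = -415/3*(-1/207) - 314*(-1/239)*(-1/11) = 415/621 + (314/239)*(-1/11) = 415/621 - 314/2629 = 896041/1632609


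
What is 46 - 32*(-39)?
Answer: 1294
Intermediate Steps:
46 - 32*(-39) = 46 + 1248 = 1294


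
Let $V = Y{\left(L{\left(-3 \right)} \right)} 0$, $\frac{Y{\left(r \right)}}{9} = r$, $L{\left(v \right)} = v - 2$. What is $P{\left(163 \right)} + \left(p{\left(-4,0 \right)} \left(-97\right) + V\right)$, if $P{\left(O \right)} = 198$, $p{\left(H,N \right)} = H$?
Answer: $586$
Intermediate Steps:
$L{\left(v \right)} = -2 + v$
$Y{\left(r \right)} = 9 r$
$V = 0$ ($V = 9 \left(-2 - 3\right) 0 = 9 \left(-5\right) 0 = \left(-45\right) 0 = 0$)
$P{\left(163 \right)} + \left(p{\left(-4,0 \right)} \left(-97\right) + V\right) = 198 + \left(\left(-4\right) \left(-97\right) + 0\right) = 198 + \left(388 + 0\right) = 198 + 388 = 586$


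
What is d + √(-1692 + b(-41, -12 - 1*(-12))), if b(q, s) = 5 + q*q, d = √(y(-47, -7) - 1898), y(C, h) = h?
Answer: I*(√6 + √1905) ≈ 46.096*I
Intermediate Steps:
d = I*√1905 (d = √(-7 - 1898) = √(-1905) = I*√1905 ≈ 43.646*I)
b(q, s) = 5 + q²
d + √(-1692 + b(-41, -12 - 1*(-12))) = I*√1905 + √(-1692 + (5 + (-41)²)) = I*√1905 + √(-1692 + (5 + 1681)) = I*√1905 + √(-1692 + 1686) = I*√1905 + √(-6) = I*√1905 + I*√6 = I*√6 + I*√1905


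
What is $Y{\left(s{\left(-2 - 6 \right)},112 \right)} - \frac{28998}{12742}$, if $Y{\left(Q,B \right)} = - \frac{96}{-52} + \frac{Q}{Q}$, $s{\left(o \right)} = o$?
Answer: $\frac{47240}{82823} \approx 0.57037$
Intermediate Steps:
$Y{\left(Q,B \right)} = \frac{37}{13}$ ($Y{\left(Q,B \right)} = \left(-96\right) \left(- \frac{1}{52}\right) + 1 = \frac{24}{13} + 1 = \frac{37}{13}$)
$Y{\left(s{\left(-2 - 6 \right)},112 \right)} - \frac{28998}{12742} = \frac{37}{13} - \frac{28998}{12742} = \frac{37}{13} - 28998 \cdot \frac{1}{12742} = \frac{37}{13} - \frac{14499}{6371} = \frac{47240}{82823}$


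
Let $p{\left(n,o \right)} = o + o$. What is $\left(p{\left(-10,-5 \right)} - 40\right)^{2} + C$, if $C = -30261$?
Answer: $-27761$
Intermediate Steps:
$p{\left(n,o \right)} = 2 o$
$\left(p{\left(-10,-5 \right)} - 40\right)^{2} + C = \left(2 \left(-5\right) - 40\right)^{2} - 30261 = \left(-10 - 40\right)^{2} - 30261 = \left(-50\right)^{2} - 30261 = 2500 - 30261 = -27761$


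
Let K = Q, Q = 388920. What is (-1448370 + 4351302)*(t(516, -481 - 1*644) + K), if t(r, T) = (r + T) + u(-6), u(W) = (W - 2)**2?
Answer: 1127426215500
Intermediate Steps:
K = 388920
u(W) = (-2 + W)**2
t(r, T) = 64 + T + r (t(r, T) = (r + T) + (-2 - 6)**2 = (T + r) + (-8)**2 = (T + r) + 64 = 64 + T + r)
(-1448370 + 4351302)*(t(516, -481 - 1*644) + K) = (-1448370 + 4351302)*((64 + (-481 - 1*644) + 516) + 388920) = 2902932*((64 + (-481 - 644) + 516) + 388920) = 2902932*((64 - 1125 + 516) + 388920) = 2902932*(-545 + 388920) = 2902932*388375 = 1127426215500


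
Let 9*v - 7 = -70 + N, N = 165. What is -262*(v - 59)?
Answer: 37466/3 ≈ 12489.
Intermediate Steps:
v = 34/3 (v = 7/9 + (-70 + 165)/9 = 7/9 + (⅑)*95 = 7/9 + 95/9 = 34/3 ≈ 11.333)
-262*(v - 59) = -262*(34/3 - 59) = -262*(-143/3) = 37466/3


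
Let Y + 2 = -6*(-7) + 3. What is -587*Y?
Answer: -25241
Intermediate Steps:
Y = 43 (Y = -2 + (-6*(-7) + 3) = -2 + (42 + 3) = -2 + 45 = 43)
-587*Y = -587*43 = -25241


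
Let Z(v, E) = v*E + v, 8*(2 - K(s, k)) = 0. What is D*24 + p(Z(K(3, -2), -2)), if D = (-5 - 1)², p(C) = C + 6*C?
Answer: 850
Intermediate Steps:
K(s, k) = 2 (K(s, k) = 2 - ⅛*0 = 2 + 0 = 2)
Z(v, E) = v + E*v (Z(v, E) = E*v + v = v + E*v)
p(C) = 7*C
D = 36 (D = (-6)² = 36)
D*24 + p(Z(K(3, -2), -2)) = 36*24 + 7*(2*(1 - 2)) = 864 + 7*(2*(-1)) = 864 + 7*(-2) = 864 - 14 = 850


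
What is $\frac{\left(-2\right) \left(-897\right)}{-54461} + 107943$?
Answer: $\frac{5878681929}{54461} \approx 1.0794 \cdot 10^{5}$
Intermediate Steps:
$\frac{\left(-2\right) \left(-897\right)}{-54461} + 107943 = 1794 \left(- \frac{1}{54461}\right) + 107943 = - \frac{1794}{54461} + 107943 = \frac{5878681929}{54461}$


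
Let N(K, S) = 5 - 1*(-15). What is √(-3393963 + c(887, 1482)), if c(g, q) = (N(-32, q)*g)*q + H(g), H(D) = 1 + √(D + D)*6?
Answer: √(22896718 + 6*√1774) ≈ 4785.1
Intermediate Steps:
N(K, S) = 20 (N(K, S) = 5 + 15 = 20)
H(D) = 1 + 6*√2*√D (H(D) = 1 + √(2*D)*6 = 1 + (√2*√D)*6 = 1 + 6*√2*√D)
c(g, q) = 1 + 6*√2*√g + 20*g*q (c(g, q) = (20*g)*q + (1 + 6*√2*√g) = 20*g*q + (1 + 6*√2*√g) = 1 + 6*√2*√g + 20*g*q)
√(-3393963 + c(887, 1482)) = √(-3393963 + (1 + 6*√2*√887 + 20*887*1482)) = √(-3393963 + (1 + 6*√1774 + 26290680)) = √(-3393963 + (26290681 + 6*√1774)) = √(22896718 + 6*√1774)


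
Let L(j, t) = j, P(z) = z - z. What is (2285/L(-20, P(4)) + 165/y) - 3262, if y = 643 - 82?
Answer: -229565/68 ≈ -3376.0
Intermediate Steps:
P(z) = 0
y = 561
(2285/L(-20, P(4)) + 165/y) - 3262 = (2285/(-20) + 165/561) - 3262 = (2285*(-1/20) + 165*(1/561)) - 3262 = (-457/4 + 5/17) - 3262 = -7749/68 - 3262 = -229565/68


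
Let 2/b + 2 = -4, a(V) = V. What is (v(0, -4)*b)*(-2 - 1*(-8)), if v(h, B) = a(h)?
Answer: 0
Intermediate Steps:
v(h, B) = h
b = -⅓ (b = 2/(-2 - 4) = 2/(-6) = 2*(-⅙) = -⅓ ≈ -0.33333)
(v(0, -4)*b)*(-2 - 1*(-8)) = (0*(-⅓))*(-2 - 1*(-8)) = 0*(-2 + 8) = 0*6 = 0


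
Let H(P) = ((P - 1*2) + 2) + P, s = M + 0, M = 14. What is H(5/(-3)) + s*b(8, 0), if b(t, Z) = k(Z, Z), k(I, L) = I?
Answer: -10/3 ≈ -3.3333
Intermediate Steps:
b(t, Z) = Z
s = 14 (s = 14 + 0 = 14)
H(P) = 2*P (H(P) = ((P - 2) + 2) + P = ((-2 + P) + 2) + P = P + P = 2*P)
H(5/(-3)) + s*b(8, 0) = 2*(5/(-3)) + 14*0 = 2*(5*(-⅓)) + 0 = 2*(-5/3) + 0 = -10/3 + 0 = -10/3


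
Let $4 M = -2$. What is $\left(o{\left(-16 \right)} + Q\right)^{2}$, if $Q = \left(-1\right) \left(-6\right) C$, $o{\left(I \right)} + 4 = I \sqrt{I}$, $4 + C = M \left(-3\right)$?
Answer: $-3735 + 2432 i \approx -3735.0 + 2432.0 i$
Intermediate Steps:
$M = - \frac{1}{2}$ ($M = \frac{1}{4} \left(-2\right) = - \frac{1}{2} \approx -0.5$)
$C = - \frac{5}{2}$ ($C = -4 - - \frac{3}{2} = -4 + \frac{3}{2} = - \frac{5}{2} \approx -2.5$)
$o{\left(I \right)} = -4 + I^{\frac{3}{2}}$ ($o{\left(I \right)} = -4 + I \sqrt{I} = -4 + I^{\frac{3}{2}}$)
$Q = -15$ ($Q = \left(-1\right) \left(-6\right) \left(- \frac{5}{2}\right) = 6 \left(- \frac{5}{2}\right) = -15$)
$\left(o{\left(-16 \right)} + Q\right)^{2} = \left(\left(-4 + \left(-16\right)^{\frac{3}{2}}\right) - 15\right)^{2} = \left(\left(-4 - 64 i\right) - 15\right)^{2} = \left(-19 - 64 i\right)^{2}$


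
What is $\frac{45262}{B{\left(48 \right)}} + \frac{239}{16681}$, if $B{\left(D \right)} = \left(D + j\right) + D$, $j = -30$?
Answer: $\frac{377515598}{550473} \approx 685.8$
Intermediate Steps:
$B{\left(D \right)} = -30 + 2 D$ ($B{\left(D \right)} = \left(D - 30\right) + D = \left(-30 + D\right) + D = -30 + 2 D$)
$\frac{45262}{B{\left(48 \right)}} + \frac{239}{16681} = \frac{45262}{-30 + 2 \cdot 48} + \frac{239}{16681} = \frac{45262}{-30 + 96} + 239 \cdot \frac{1}{16681} = \frac{45262}{66} + \frac{239}{16681} = 45262 \cdot \frac{1}{66} + \frac{239}{16681} = \frac{22631}{33} + \frac{239}{16681} = \frac{377515598}{550473}$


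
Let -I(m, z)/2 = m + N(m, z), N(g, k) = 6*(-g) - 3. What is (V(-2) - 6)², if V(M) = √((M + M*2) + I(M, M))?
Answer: 16 - 24*I*√5 ≈ 16.0 - 53.666*I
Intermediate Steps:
N(g, k) = -3 - 6*g (N(g, k) = -6*g - 3 = -3 - 6*g)
I(m, z) = 6 + 10*m (I(m, z) = -2*(m + (-3 - 6*m)) = -2*(-3 - 5*m) = 6 + 10*m)
V(M) = √(6 + 13*M) (V(M) = √((M + M*2) + (6 + 10*M)) = √((M + 2*M) + (6 + 10*M)) = √(3*M + (6 + 10*M)) = √(6 + 13*M))
(V(-2) - 6)² = (√(6 + 13*(-2)) - 6)² = (√(6 - 26) - 6)² = (√(-20) - 6)² = (2*I*√5 - 6)² = (-6 + 2*I*√5)²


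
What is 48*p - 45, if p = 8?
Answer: 339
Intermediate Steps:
48*p - 45 = 48*8 - 45 = 384 - 45 = 339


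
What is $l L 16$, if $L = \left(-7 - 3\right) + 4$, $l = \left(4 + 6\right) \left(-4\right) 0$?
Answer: $0$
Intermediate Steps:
$l = 0$ ($l = 10 \left(-4\right) 0 = \left(-40\right) 0 = 0$)
$L = -6$ ($L = -10 + 4 = -6$)
$l L 16 = 0 \left(-6\right) 16 = 0 \cdot 16 = 0$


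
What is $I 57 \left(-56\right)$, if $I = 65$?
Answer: $-207480$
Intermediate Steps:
$I 57 \left(-56\right) = 65 \cdot 57 \left(-56\right) = 3705 \left(-56\right) = -207480$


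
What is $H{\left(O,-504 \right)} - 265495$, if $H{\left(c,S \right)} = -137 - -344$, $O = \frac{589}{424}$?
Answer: $-265288$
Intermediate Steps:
$O = \frac{589}{424}$ ($O = 589 \cdot \frac{1}{424} = \frac{589}{424} \approx 1.3892$)
$H{\left(c,S \right)} = 207$ ($H{\left(c,S \right)} = -137 + 344 = 207$)
$H{\left(O,-504 \right)} - 265495 = 207 - 265495 = -265288$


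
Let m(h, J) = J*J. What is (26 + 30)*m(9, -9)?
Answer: 4536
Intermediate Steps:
m(h, J) = J²
(26 + 30)*m(9, -9) = (26 + 30)*(-9)² = 56*81 = 4536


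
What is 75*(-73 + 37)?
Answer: -2700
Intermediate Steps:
75*(-73 + 37) = 75*(-36) = -2700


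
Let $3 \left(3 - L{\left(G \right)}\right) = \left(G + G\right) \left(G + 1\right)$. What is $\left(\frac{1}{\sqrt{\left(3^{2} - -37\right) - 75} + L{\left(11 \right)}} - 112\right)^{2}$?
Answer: $\frac{2132704 \sqrt{29} + 90285665 i}{2 \left(85 \sqrt{29} + 3598 i\right)} \approx 12547.0 + 0.16631 i$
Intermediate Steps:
$L{\left(G \right)} = 3 - \frac{2 G \left(1 + G\right)}{3}$ ($L{\left(G \right)} = 3 - \frac{\left(G + G\right) \left(G + 1\right)}{3} = 3 - \frac{2 G \left(1 + G\right)}{3}$)
$\left(\frac{1}{\sqrt{\left(3^{2} - -37\right) - 75} + L{\left(11 \right)}} - 112\right)^{2} = \left(\frac{1}{\sqrt{\left(3^{2} - -37\right) - 75} - \left(\frac{13}{3} + \frac{242}{3}\right)} - 112\right)^{2} = \left(\frac{1}{\sqrt{\left(9 + 37\right) - 75} - 85} - 112\right)^{2} = \left(\frac{1}{\sqrt{46 - 75} - 85} - 112\right)^{2} = \left(\frac{1}{\sqrt{-29} - 85} - 112\right)^{2} = \left(\frac{1}{i \sqrt{29} - 85} - 112\right)^{2} = \left(\frac{1}{-85 + i \sqrt{29}} - 112\right)^{2} = \left(-112 + \frac{1}{-85 + i \sqrt{29}}\right)^{2}$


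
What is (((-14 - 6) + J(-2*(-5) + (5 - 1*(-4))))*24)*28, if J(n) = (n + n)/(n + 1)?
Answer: -60816/5 ≈ -12163.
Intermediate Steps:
J(n) = 2*n/(1 + n) (J(n) = (2*n)/(1 + n) = 2*n/(1 + n))
(((-14 - 6) + J(-2*(-5) + (5 - 1*(-4))))*24)*28 = (((-14 - 6) + 2*(-2*(-5) + (5 - 1*(-4)))/(1 + (-2*(-5) + (5 - 1*(-4)))))*24)*28 = ((-20 + 2*(10 + (5 + 4))/(1 + (10 + (5 + 4))))*24)*28 = ((-20 + 2*(10 + 9)/(1 + (10 + 9)))*24)*28 = ((-20 + 2*19/(1 + 19))*24)*28 = ((-20 + 2*19/20)*24)*28 = ((-20 + 2*19*(1/20))*24)*28 = ((-20 + 19/10)*24)*28 = -181/10*24*28 = -2172/5*28 = -60816/5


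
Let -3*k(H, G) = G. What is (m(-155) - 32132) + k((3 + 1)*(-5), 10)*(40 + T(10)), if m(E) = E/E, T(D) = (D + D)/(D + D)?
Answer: -96803/3 ≈ -32268.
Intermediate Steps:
k(H, G) = -G/3
T(D) = 1 (T(D) = (2*D)/((2*D)) = (2*D)*(1/(2*D)) = 1)
m(E) = 1
(m(-155) - 32132) + k((3 + 1)*(-5), 10)*(40 + T(10)) = (1 - 32132) + (-⅓*10)*(40 + 1) = -32131 - 10/3*41 = -32131 - 410/3 = -96803/3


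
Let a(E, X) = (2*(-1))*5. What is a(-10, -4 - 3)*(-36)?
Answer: 360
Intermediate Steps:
a(E, X) = -10 (a(E, X) = -2*5 = -10)
a(-10, -4 - 3)*(-36) = -10*(-36) = 360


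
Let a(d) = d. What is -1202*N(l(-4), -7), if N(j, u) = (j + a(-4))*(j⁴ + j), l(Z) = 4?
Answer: 0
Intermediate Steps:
N(j, u) = (-4 + j)*(j + j⁴) (N(j, u) = (j - 4)*(j⁴ + j) = (-4 + j)*(j + j⁴))
-1202*N(l(-4), -7) = -4808*(-4 + 4 + 4⁴ - 4*4³) = -4808*(-4 + 4 + 256 - 4*64) = -4808*(-4 + 4 + 256 - 256) = -4808*0 = -1202*0 = 0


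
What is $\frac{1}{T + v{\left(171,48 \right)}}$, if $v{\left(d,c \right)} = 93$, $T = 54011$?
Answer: $\frac{1}{54104} \approx 1.8483 \cdot 10^{-5}$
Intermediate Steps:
$\frac{1}{T + v{\left(171,48 \right)}} = \frac{1}{54011 + 93} = \frac{1}{54104}$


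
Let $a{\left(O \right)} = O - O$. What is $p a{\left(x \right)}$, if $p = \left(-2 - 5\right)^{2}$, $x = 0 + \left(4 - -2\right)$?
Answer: $0$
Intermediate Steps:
$x = 6$ ($x = 0 + \left(4 + 2\right) = 0 + 6 = 6$)
$a{\left(O \right)} = 0$
$p = 49$ ($p = \left(-7\right)^{2} = 49$)
$p a{\left(x \right)} = 49 \cdot 0 = 0$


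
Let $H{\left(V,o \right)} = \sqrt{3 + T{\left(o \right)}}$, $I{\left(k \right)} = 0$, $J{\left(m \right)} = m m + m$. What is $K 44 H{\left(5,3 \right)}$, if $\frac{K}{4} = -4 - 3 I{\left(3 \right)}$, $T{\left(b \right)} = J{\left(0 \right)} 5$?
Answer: $- 704 \sqrt{3} \approx -1219.4$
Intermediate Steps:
$J{\left(m \right)} = m + m^{2}$ ($J{\left(m \right)} = m^{2} + m = m + m^{2}$)
$T{\left(b \right)} = 0$ ($T{\left(b \right)} = 0 \left(1 + 0\right) 5 = 0 \cdot 1 \cdot 5 = 0 \cdot 5 = 0$)
$H{\left(V,o \right)} = \sqrt{3}$ ($H{\left(V,o \right)} = \sqrt{3 + 0} = \sqrt{3}$)
$K = -16$ ($K = 4 \left(-4 - 0\right) = 4 \left(-4 + 0\right) = 4 \left(-4\right) = -16$)
$K 44 H{\left(5,3 \right)} = \left(-16\right) 44 \sqrt{3} = - 704 \sqrt{3}$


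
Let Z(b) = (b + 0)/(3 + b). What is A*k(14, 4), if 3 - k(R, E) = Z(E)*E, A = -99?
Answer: -495/7 ≈ -70.714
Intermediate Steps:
Z(b) = b/(3 + b)
k(R, E) = 3 - E²/(3 + E) (k(R, E) = 3 - E/(3 + E)*E = 3 - E²/(3 + E))
A*k(14, 4) = -99*(9 - 1*4² + 3*4)/(3 + 4) = -99*(9 - 1*16 + 12)/7 = -99*(9 - 16 + 12)/7 = -99*5/7 = -495/7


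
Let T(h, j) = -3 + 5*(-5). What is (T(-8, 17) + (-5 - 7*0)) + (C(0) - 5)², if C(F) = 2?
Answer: -24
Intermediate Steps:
T(h, j) = -28 (T(h, j) = -3 - 25 = -28)
(T(-8, 17) + (-5 - 7*0)) + (C(0) - 5)² = (-28 + (-5 - 7*0)) + (2 - 5)² = (-28 + (-5 + 0)) + (-3)² = (-28 - 5) + 9 = -33 + 9 = -24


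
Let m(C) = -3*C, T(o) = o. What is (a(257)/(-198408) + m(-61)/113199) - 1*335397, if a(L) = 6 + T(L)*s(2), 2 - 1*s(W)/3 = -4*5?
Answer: -14946190575173/44562673 ≈ -3.3540e+5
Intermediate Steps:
s(W) = 66 (s(W) = 6 - (-12)*5 = 6 - 3*(-20) = 6 + 60 = 66)
a(L) = 6 + 66*L (a(L) = 6 + L*66 = 6 + 66*L)
(a(257)/(-198408) + m(-61)/113199) - 1*335397 = ((6 + 66*257)/(-198408) - 3*(-61)/113199) - 1*335397 = ((6 + 16962)*(-1/198408) + 183*(1/113199)) - 335397 = (16968*(-1/198408) + 61/37733) - 335397 = (-101/1181 + 61/37733) - 335397 = -3738992/44562673 - 335397 = -14946190575173/44562673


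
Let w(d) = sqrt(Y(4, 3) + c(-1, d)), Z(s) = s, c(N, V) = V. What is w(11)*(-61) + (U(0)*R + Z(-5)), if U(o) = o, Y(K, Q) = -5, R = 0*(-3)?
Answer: -5 - 61*sqrt(6) ≈ -154.42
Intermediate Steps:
R = 0
w(d) = sqrt(-5 + d)
w(11)*(-61) + (U(0)*R + Z(-5)) = sqrt(-5 + 11)*(-61) + (0*0 - 5) = sqrt(6)*(-61) + (0 - 5) = -61*sqrt(6) - 5 = -5 - 61*sqrt(6)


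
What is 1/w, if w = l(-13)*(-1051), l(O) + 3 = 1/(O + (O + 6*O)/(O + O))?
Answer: 19/62009 ≈ 0.00030641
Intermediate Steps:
l(O) = -3 + 1/(7/2 + O) (l(O) = -3 + 1/(O + (O + 6*O)/(O + O)) = -3 + 1/(O + (7*O)/((2*O))) = -3 + 1/(O + (7*O)*(1/(2*O))) = -3 + 1/(O + 7/2) = -3 + 1/(7/2 + O))
w = 62009/19 (w = ((-19 - 6*(-13))/(7 + 2*(-13)))*(-1051) = ((-19 + 78)/(7 - 26))*(-1051) = (59/(-19))*(-1051) = -1/19*59*(-1051) = -59/19*(-1051) = 62009/19 ≈ 3263.6)
1/w = 1/(62009/19) = 19/62009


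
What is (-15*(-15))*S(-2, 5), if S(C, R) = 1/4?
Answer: 225/4 ≈ 56.250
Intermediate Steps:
S(C, R) = ¼
(-15*(-15))*S(-2, 5) = -15*(-15)*(¼) = 225*(¼) = 225/4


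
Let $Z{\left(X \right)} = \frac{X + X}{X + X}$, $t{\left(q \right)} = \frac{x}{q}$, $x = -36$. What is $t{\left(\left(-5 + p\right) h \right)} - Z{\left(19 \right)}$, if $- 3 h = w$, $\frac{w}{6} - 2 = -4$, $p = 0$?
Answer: $\frac{4}{5} \approx 0.8$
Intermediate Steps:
$w = -12$ ($w = 12 + 6 \left(-4\right) = 12 - 24 = -12$)
$h = 4$ ($h = \left(- \frac{1}{3}\right) \left(-12\right) = 4$)
$t{\left(q \right)} = - \frac{36}{q}$
$Z{\left(X \right)} = 1$ ($Z{\left(X \right)} = \frac{2 X}{2 X} = 2 X \frac{1}{2 X} = 1$)
$t{\left(\left(-5 + p\right) h \right)} - Z{\left(19 \right)} = - \frac{36}{\left(-5 + 0\right) 4} - 1 = - \frac{36}{\left(-5\right) 4} - 1 = - \frac{36}{-20} - 1 = \left(-36\right) \left(- \frac{1}{20}\right) - 1 = \frac{9}{5} - 1 = \frac{4}{5}$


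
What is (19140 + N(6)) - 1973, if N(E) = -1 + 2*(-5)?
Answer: 17156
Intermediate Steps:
N(E) = -11 (N(E) = -1 - 10 = -11)
(19140 + N(6)) - 1973 = (19140 - 11) - 1973 = 19129 - 1973 = 17156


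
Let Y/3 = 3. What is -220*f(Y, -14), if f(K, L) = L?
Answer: 3080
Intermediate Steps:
Y = 9 (Y = 3*3 = 9)
-220*f(Y, -14) = -220*(-14) = 3080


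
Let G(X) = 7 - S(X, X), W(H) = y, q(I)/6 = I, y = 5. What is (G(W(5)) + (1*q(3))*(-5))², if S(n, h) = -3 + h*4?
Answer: 10000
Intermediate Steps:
S(n, h) = -3 + 4*h
q(I) = 6*I
W(H) = 5
G(X) = 10 - 4*X (G(X) = 7 - (-3 + 4*X) = 7 + (3 - 4*X) = 10 - 4*X)
(G(W(5)) + (1*q(3))*(-5))² = ((10 - 4*5) + (1*(6*3))*(-5))² = ((10 - 20) + (1*18)*(-5))² = (-10 + 18*(-5))² = (-10 - 90)² = (-100)² = 10000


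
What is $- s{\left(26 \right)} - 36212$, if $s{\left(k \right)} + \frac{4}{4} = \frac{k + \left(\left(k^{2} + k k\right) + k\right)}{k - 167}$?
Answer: $- \frac{1701449}{47} \approx -36201.0$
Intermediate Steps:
$s{\left(k \right)} = -1 + \frac{2 k + 2 k^{2}}{-167 + k}$ ($s{\left(k \right)} = -1 + \frac{k + \left(\left(k^{2} + k k\right) + k\right)}{k - 167} = -1 + \frac{k + \left(\left(k^{2} + k^{2}\right) + k\right)}{-167 + k} = -1 + \frac{k + \left(2 k^{2} + k\right)}{-167 + k} = -1 + \frac{k + \left(k + 2 k^{2}\right)}{-167 + k} = -1 + \frac{2 k + 2 k^{2}}{-167 + k}$)
$- s{\left(26 \right)} - 36212 = - \frac{167 + 26 + 2 \cdot 26^{2}}{-167 + 26} - 36212 = - \frac{167 + 26 + 2 \cdot 676}{-141} - 36212 = - \frac{\left(-1\right) \left(167 + 26 + 1352\right)}{141} - 36212 = - \frac{\left(-1\right) 1545}{141} - 36212 = \left(-1\right) \left(- \frac{515}{47}\right) - 36212 = \frac{515}{47} - 36212 = - \frac{1701449}{47}$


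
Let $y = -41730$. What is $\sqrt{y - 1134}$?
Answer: $4 i \sqrt{2679} \approx 207.04 i$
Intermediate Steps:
$\sqrt{y - 1134} = \sqrt{-41730 - 1134} = \sqrt{-42864} = 4 i \sqrt{2679}$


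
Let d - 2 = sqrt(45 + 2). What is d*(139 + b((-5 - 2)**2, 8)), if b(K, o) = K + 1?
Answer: 378 + 189*sqrt(47) ≈ 1673.7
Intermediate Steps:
b(K, o) = 1 + K
d = 2 + sqrt(47) (d = 2 + sqrt(45 + 2) = 2 + sqrt(47) ≈ 8.8557)
d*(139 + b((-5 - 2)**2, 8)) = (2 + sqrt(47))*(139 + (1 + (-5 - 2)**2)) = (2 + sqrt(47))*(139 + (1 + (-7)**2)) = (2 + sqrt(47))*(139 + (1 + 49)) = (2 + sqrt(47))*(139 + 50) = (2 + sqrt(47))*189 = 378 + 189*sqrt(47)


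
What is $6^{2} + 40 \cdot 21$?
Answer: $876$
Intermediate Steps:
$6^{2} + 40 \cdot 21 = 36 + 840 = 876$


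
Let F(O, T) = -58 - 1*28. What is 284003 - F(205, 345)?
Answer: 284089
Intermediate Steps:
F(O, T) = -86 (F(O, T) = -58 - 28 = -86)
284003 - F(205, 345) = 284003 - 1*(-86) = 284003 + 86 = 284089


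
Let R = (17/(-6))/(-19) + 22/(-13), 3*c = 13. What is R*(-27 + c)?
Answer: 77758/2223 ≈ 34.979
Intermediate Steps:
c = 13/3 (c = (⅓)*13 = 13/3 ≈ 4.3333)
R = -2287/1482 (R = (17*(-⅙))*(-1/19) + 22*(-1/13) = -17/6*(-1/19) - 22/13 = 17/114 - 22/13 = -2287/1482 ≈ -1.5432)
R*(-27 + c) = -2287*(-27 + 13/3)/1482 = -2287/1482*(-68/3) = 77758/2223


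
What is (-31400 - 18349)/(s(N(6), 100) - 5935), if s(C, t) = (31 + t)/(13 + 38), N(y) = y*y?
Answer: 362457/43222 ≈ 8.3859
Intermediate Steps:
N(y) = y²
s(C, t) = 31/51 + t/51 (s(C, t) = (31 + t)/51 = (31 + t)*(1/51) = 31/51 + t/51)
(-31400 - 18349)/(s(N(6), 100) - 5935) = (-31400 - 18349)/((31/51 + (1/51)*100) - 5935) = -49749/((31/51 + 100/51) - 5935) = -49749/(131/51 - 5935) = -49749/(-302554/51) = -49749*(-51/302554) = 362457/43222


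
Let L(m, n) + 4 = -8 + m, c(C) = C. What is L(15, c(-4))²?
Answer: 9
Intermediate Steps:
L(m, n) = -12 + m (L(m, n) = -4 + (-8 + m) = -12 + m)
L(15, c(-4))² = (-12 + 15)² = 3² = 9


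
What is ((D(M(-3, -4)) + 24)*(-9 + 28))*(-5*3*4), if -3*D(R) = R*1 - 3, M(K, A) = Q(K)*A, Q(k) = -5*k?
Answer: -51300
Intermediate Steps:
M(K, A) = -5*A*K (M(K, A) = (-5*K)*A = -5*A*K)
D(R) = 1 - R/3 (D(R) = -(R*1 - 3)/3 = -(R - 3)/3 = -(-3 + R)/3 = 1 - R/3)
((D(M(-3, -4)) + 24)*(-9 + 28))*(-5*3*4) = (((1 - (-5)*(-4)*(-3)/3) + 24)*(-9 + 28))*(-5*3*4) = (((1 - 1/3*(-60)) + 24)*19)*(-15*4) = (((1 + 20) + 24)*19)*(-60) = ((21 + 24)*19)*(-60) = (45*19)*(-60) = 855*(-60) = -51300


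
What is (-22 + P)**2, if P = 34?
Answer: 144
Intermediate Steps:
(-22 + P)**2 = (-22 + 34)**2 = 12**2 = 144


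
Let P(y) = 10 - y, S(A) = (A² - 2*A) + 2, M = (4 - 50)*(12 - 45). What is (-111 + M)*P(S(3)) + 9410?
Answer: 16445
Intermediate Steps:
M = 1518 (M = -46*(-33) = 1518)
S(A) = 2 + A² - 2*A
(-111 + M)*P(S(3)) + 9410 = (-111 + 1518)*(10 - (2 + 3² - 2*3)) + 9410 = 1407*(10 - (2 + 9 - 6)) + 9410 = 1407*(10 - 1*5) + 9410 = 1407*(10 - 5) + 9410 = 1407*5 + 9410 = 7035 + 9410 = 16445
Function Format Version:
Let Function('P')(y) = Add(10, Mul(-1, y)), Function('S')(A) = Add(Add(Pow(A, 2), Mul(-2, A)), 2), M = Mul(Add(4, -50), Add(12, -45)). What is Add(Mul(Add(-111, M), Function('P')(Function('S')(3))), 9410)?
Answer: 16445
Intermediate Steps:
M = 1518 (M = Mul(-46, -33) = 1518)
Function('S')(A) = Add(2, Pow(A, 2), Mul(-2, A))
Add(Mul(Add(-111, M), Function('P')(Function('S')(3))), 9410) = Add(Mul(Add(-111, 1518), Add(10, Mul(-1, Add(2, Pow(3, 2), Mul(-2, 3))))), 9410) = Add(Mul(1407, Add(10, Mul(-1, Add(2, 9, -6)))), 9410) = Add(Mul(1407, Add(10, Mul(-1, 5))), 9410) = Add(Mul(1407, Add(10, -5)), 9410) = Add(Mul(1407, 5), 9410) = Add(7035, 9410) = 16445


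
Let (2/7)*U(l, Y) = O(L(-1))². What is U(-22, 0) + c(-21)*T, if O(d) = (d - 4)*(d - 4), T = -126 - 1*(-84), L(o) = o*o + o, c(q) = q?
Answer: 1778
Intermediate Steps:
L(o) = o + o² (L(o) = o² + o = o + o²)
T = -42 (T = -126 + 84 = -42)
O(d) = (-4 + d)² (O(d) = (-4 + d)*(-4 + d) = (-4 + d)²)
U(l, Y) = 896 (U(l, Y) = 7*((-4 - (1 - 1))²)²/2 = 7*((-4 - 1*0)²)²/2 = 7*((-4 + 0)²)²/2 = 7*((-4)²)²/2 = (7/2)*16² = (7/2)*256 = 896)
U(-22, 0) + c(-21)*T = 896 - 21*(-42) = 896 + 882 = 1778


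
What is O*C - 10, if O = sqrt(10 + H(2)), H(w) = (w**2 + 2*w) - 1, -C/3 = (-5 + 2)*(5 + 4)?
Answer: -10 + 81*sqrt(17) ≈ 323.97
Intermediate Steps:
C = 81 (C = -3*(-5 + 2)*(5 + 4) = -(-9)*9 = -3*(-27) = 81)
H(w) = -1 + w**2 + 2*w
O = sqrt(17) (O = sqrt(10 + (-1 + 2**2 + 2*2)) = sqrt(10 + (-1 + 4 + 4)) = sqrt(10 + 7) = sqrt(17) ≈ 4.1231)
O*C - 10 = sqrt(17)*81 - 10 = 81*sqrt(17) - 10 = -10 + 81*sqrt(17)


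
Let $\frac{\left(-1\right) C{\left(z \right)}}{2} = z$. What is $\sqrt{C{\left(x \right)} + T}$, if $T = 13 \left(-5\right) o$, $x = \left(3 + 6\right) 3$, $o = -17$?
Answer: $\sqrt{1051} \approx 32.419$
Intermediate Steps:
$x = 27$ ($x = 9 \cdot 3 = 27$)
$C{\left(z \right)} = - 2 z$
$T = 1105$ ($T = 13 \left(-5\right) \left(-17\right) = \left(-65\right) \left(-17\right) = 1105$)
$\sqrt{C{\left(x \right)} + T} = \sqrt{\left(-2\right) 27 + 1105} = \sqrt{-54 + 1105} = \sqrt{1051}$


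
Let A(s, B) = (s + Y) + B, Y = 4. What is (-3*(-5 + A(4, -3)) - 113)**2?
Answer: 12769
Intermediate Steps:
A(s, B) = 4 + B + s (A(s, B) = (s + 4) + B = (4 + s) + B = 4 + B + s)
(-3*(-5 + A(4, -3)) - 113)**2 = (-3*(-5 + (4 - 3 + 4)) - 113)**2 = (-3*(-5 + 5) - 113)**2 = (-3*0 - 113)**2 = (0 - 113)**2 = (-113)**2 = 12769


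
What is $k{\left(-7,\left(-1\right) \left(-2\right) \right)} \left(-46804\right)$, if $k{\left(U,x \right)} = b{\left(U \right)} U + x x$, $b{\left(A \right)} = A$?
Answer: $-2480612$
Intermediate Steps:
$k{\left(U,x \right)} = U^{2} + x^{2}$ ($k{\left(U,x \right)} = U U + x x = U^{2} + x^{2}$)
$k{\left(-7,\left(-1\right) \left(-2\right) \right)} \left(-46804\right) = \left(\left(-7\right)^{2} + \left(\left(-1\right) \left(-2\right)\right)^{2}\right) \left(-46804\right) = \left(49 + 2^{2}\right) \left(-46804\right) = \left(49 + 4\right) \left(-46804\right) = 53 \left(-46804\right) = -2480612$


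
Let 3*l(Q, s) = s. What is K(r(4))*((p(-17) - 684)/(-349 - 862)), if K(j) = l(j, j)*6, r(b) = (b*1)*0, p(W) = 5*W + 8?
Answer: 0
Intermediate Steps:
l(Q, s) = s/3
p(W) = 8 + 5*W
r(b) = 0 (r(b) = b*0 = 0)
K(j) = 2*j (K(j) = (j/3)*6 = 2*j)
K(r(4))*((p(-17) - 684)/(-349 - 862)) = (2*0)*(((8 + 5*(-17)) - 684)/(-349 - 862)) = 0*(((8 - 85) - 684)/(-1211)) = 0*((-77 - 684)*(-1/1211)) = 0*(-761*(-1/1211)) = 0*(761/1211) = 0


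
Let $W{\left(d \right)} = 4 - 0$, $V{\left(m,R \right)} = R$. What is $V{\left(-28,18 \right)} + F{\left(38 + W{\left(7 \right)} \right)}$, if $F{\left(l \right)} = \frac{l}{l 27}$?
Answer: $\frac{487}{27} \approx 18.037$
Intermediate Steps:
$W{\left(d \right)} = 4$ ($W{\left(d \right)} = 4 + 0 = 4$)
$F{\left(l \right)} = \frac{1}{27}$ ($F{\left(l \right)} = \frac{l}{27 l} = l \frac{1}{27 l} = \frac{1}{27}$)
$V{\left(-28,18 \right)} + F{\left(38 + W{\left(7 \right)} \right)} = 18 + \frac{1}{27} = \frac{487}{27}$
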